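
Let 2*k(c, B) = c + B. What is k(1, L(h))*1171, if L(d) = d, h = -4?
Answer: -3513/2 ≈ -1756.5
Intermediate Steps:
k(c, B) = B/2 + c/2 (k(c, B) = (c + B)/2 = (B + c)/2 = B/2 + c/2)
k(1, L(h))*1171 = ((1/2)*(-4) + (1/2)*1)*1171 = (-2 + 1/2)*1171 = -3/2*1171 = -3513/2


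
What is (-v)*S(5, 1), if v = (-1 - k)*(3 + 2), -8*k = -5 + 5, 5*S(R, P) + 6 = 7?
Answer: 1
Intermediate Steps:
S(R, P) = ⅕ (S(R, P) = -6/5 + (⅕)*7 = -6/5 + 7/5 = ⅕)
k = 0 (k = -(-5 + 5)/8 = -⅛*0 = 0)
v = -5 (v = (-1 - 1*0)*(3 + 2) = (-1 + 0)*5 = -1*5 = -5)
(-v)*S(5, 1) = -1*(-5)*(⅕) = 5*(⅕) = 1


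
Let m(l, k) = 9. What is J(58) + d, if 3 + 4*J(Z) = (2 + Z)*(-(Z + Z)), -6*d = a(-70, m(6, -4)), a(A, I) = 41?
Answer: -20971/12 ≈ -1747.6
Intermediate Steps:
d = -41/6 (d = -⅙*41 = -41/6 ≈ -6.8333)
J(Z) = -¾ - Z*(2 + Z)/2 (J(Z) = -¾ + ((2 + Z)*(-(Z + Z)))/4 = -¾ + ((2 + Z)*(-2*Z))/4 = -¾ + (-2*Z*(2 + Z))/4 = -¾ - Z*(2 + Z)/2)
J(58) + d = (-¾ - 1*58 - ½*58²) - 41/6 = (-¾ - 58 - ½*3364) - 41/6 = (-¾ - 58 - 1682) - 41/6 = -6963/4 - 41/6 = -20971/12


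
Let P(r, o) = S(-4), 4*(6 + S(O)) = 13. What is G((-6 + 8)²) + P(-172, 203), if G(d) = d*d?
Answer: 53/4 ≈ 13.250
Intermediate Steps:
S(O) = -11/4 (S(O) = -6 + (¼)*13 = -6 + 13/4 = -11/4)
G(d) = d²
P(r, o) = -11/4
G((-6 + 8)²) + P(-172, 203) = ((-6 + 8)²)² - 11/4 = (2²)² - 11/4 = 4² - 11/4 = 16 - 11/4 = 53/4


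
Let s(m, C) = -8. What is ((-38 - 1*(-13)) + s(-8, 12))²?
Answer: 1089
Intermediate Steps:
((-38 - 1*(-13)) + s(-8, 12))² = ((-38 - 1*(-13)) - 8)² = ((-38 + 13) - 8)² = (-25 - 8)² = (-33)² = 1089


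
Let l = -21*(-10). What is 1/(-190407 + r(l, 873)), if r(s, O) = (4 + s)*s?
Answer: -1/145467 ≈ -6.8744e-6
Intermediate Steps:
l = 210
r(s, O) = s*(4 + s)
1/(-190407 + r(l, 873)) = 1/(-190407 + 210*(4 + 210)) = 1/(-190407 + 210*214) = 1/(-190407 + 44940) = 1/(-145467) = -1/145467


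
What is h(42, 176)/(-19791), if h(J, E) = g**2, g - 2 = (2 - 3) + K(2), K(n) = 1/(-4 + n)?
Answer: -1/79164 ≈ -1.2632e-5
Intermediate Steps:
g = 1/2 (g = 2 + ((2 - 3) + 1/(-4 + 2)) = 2 + (-1 + 1/(-2)) = 2 + (-1 - 1/2) = 2 - 3/2 = 1/2 ≈ 0.50000)
h(J, E) = 1/4 (h(J, E) = (1/2)**2 = 1/4)
h(42, 176)/(-19791) = (1/4)/(-19791) = (1/4)*(-1/19791) = -1/79164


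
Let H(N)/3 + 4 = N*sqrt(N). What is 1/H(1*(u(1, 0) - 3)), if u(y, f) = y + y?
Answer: -4/51 + I/51 ≈ -0.078431 + 0.019608*I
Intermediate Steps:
u(y, f) = 2*y
H(N) = -12 + 3*N**(3/2) (H(N) = -12 + 3*(N*sqrt(N)) = -12 + 3*N**(3/2))
1/H(1*(u(1, 0) - 3)) = 1/(-12 + 3*(1*(2*1 - 3))**(3/2)) = 1/(-12 + 3*(1*(2 - 3))**(3/2)) = 1/(-12 + 3*(1*(-1))**(3/2)) = 1/(-12 + 3*(-1)**(3/2)) = 1/(-12 + 3*(-I)) = 1/(-12 - 3*I) = (-12 + 3*I)/153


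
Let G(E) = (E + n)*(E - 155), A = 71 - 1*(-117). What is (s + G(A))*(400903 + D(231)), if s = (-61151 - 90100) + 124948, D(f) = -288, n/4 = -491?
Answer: -34016620265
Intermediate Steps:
n = -1964 (n = 4*(-491) = -1964)
A = 188 (A = 71 + 117 = 188)
s = -26303 (s = -151251 + 124948 = -26303)
G(E) = (-1964 + E)*(-155 + E) (G(E) = (E - 1964)*(E - 155) = (-1964 + E)*(-155 + E))
(s + G(A))*(400903 + D(231)) = (-26303 + (304420 + 188² - 2119*188))*(400903 - 288) = (-26303 + (304420 + 35344 - 398372))*400615 = (-26303 - 58608)*400615 = -84911*400615 = -34016620265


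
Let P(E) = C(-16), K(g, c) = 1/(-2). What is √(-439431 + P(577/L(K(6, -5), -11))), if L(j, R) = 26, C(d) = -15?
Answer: I*√439446 ≈ 662.91*I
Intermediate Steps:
K(g, c) = -½
P(E) = -15
√(-439431 + P(577/L(K(6, -5), -11))) = √(-439431 - 15) = √(-439446) = I*√439446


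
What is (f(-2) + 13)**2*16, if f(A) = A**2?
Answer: 4624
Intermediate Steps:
(f(-2) + 13)**2*16 = ((-2)**2 + 13)**2*16 = (4 + 13)**2*16 = 17**2*16 = 289*16 = 4624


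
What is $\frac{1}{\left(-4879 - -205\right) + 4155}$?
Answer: $- \frac{1}{519} \approx -0.0019268$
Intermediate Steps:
$\frac{1}{\left(-4879 - -205\right) + 4155} = \frac{1}{\left(-4879 + 205\right) + 4155} = \frac{1}{-4674 + 4155} = \frac{1}{-519} = - \frac{1}{519}$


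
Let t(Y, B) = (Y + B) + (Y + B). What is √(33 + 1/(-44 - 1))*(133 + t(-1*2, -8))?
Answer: 226*√1855/15 ≈ 648.92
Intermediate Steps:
t(Y, B) = 2*B + 2*Y (t(Y, B) = (B + Y) + (B + Y) = 2*B + 2*Y)
√(33 + 1/(-44 - 1))*(133 + t(-1*2, -8)) = √(33 + 1/(-44 - 1))*(133 + (2*(-8) + 2*(-1*2))) = √(33 + 1/(-45))*(133 + (-16 + 2*(-2))) = √(33 - 1/45)*(133 + (-16 - 4)) = √(1484/45)*(133 - 20) = (2*√1855/15)*113 = 226*√1855/15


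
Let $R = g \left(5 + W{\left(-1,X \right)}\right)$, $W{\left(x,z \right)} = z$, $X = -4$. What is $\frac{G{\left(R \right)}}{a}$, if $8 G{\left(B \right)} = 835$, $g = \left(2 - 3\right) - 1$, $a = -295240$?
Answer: $- \frac{167}{472384} \approx -0.00035353$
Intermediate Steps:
$g = -2$ ($g = -1 - 1 = -2$)
$R = -2$ ($R = - 2 \left(5 - 4\right) = \left(-2\right) 1 = -2$)
$G{\left(B \right)} = \frac{835}{8}$ ($G{\left(B \right)} = \frac{1}{8} \cdot 835 = \frac{835}{8}$)
$\frac{G{\left(R \right)}}{a} = \frac{835}{8 \left(-295240\right)} = \frac{835}{8} \left(- \frac{1}{295240}\right) = - \frac{167}{472384}$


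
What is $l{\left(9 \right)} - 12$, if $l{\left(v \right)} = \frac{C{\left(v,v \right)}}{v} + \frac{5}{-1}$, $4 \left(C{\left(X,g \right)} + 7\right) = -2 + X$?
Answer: $- \frac{211}{12} \approx -17.583$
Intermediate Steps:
$C{\left(X,g \right)} = - \frac{15}{2} + \frac{X}{4}$ ($C{\left(X,g \right)} = -7 + \frac{-2 + X}{4} = -7 + \left(- \frac{1}{2} + \frac{X}{4}\right) = - \frac{15}{2} + \frac{X}{4}$)
$l{\left(v \right)} = -5 + \frac{- \frac{15}{2} + \frac{v}{4}}{v}$ ($l{\left(v \right)} = \frac{- \frac{15}{2} + \frac{v}{4}}{v} + \frac{5}{-1} = \frac{- \frac{15}{2} + \frac{v}{4}}{v} + 5 \left(-1\right) = \frac{- \frac{15}{2} + \frac{v}{4}}{v} - 5 = -5 + \frac{- \frac{15}{2} + \frac{v}{4}}{v}$)
$l{\left(9 \right)} - 12 = \frac{-30 - 171}{4 \cdot 9} - 12 = \frac{1}{4} \cdot \frac{1}{9} \left(-30 - 171\right) - 12 = \frac{1}{4} \cdot \frac{1}{9} \left(-201\right) - 12 = - \frac{67}{12} - 12 = - \frac{211}{12}$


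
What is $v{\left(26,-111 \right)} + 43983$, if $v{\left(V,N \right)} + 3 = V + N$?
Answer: $43895$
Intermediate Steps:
$v{\left(V,N \right)} = -3 + N + V$ ($v{\left(V,N \right)} = -3 + \left(V + N\right) = -3 + \left(N + V\right) = -3 + N + V$)
$v{\left(26,-111 \right)} + 43983 = \left(-3 - 111 + 26\right) + 43983 = -88 + 43983 = 43895$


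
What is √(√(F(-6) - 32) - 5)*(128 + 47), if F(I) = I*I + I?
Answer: 175*√(-5 + I*√2) ≈ 54.805 + 395.13*I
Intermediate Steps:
F(I) = I + I² (F(I) = I² + I = I + I²)
√(√(F(-6) - 32) - 5)*(128 + 47) = √(√(-6*(1 - 6) - 32) - 5)*(128 + 47) = √(√(-6*(-5) - 32) - 5)*175 = √(√(30 - 32) - 5)*175 = √(√(-2) - 5)*175 = √(I*√2 - 5)*175 = √(-5 + I*√2)*175 = 175*√(-5 + I*√2)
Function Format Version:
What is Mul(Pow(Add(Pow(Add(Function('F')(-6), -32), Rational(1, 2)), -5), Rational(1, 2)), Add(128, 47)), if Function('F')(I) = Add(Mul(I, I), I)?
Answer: Mul(175, Pow(Add(-5, Mul(I, Pow(2, Rational(1, 2)))), Rational(1, 2))) ≈ Add(54.805, Mul(395.13, I))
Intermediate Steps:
Function('F')(I) = Add(I, Pow(I, 2)) (Function('F')(I) = Add(Pow(I, 2), I) = Add(I, Pow(I, 2)))
Mul(Pow(Add(Pow(Add(Function('F')(-6), -32), Rational(1, 2)), -5), Rational(1, 2)), Add(128, 47)) = Mul(Pow(Add(Pow(Add(Mul(-6, Add(1, -6)), -32), Rational(1, 2)), -5), Rational(1, 2)), Add(128, 47)) = Mul(Pow(Add(Pow(Add(Mul(-6, -5), -32), Rational(1, 2)), -5), Rational(1, 2)), 175) = Mul(Pow(Add(Pow(Add(30, -32), Rational(1, 2)), -5), Rational(1, 2)), 175) = Mul(Pow(Add(Pow(-2, Rational(1, 2)), -5), Rational(1, 2)), 175) = Mul(Pow(Add(Mul(I, Pow(2, Rational(1, 2))), -5), Rational(1, 2)), 175) = Mul(Pow(Add(-5, Mul(I, Pow(2, Rational(1, 2)))), Rational(1, 2)), 175) = Mul(175, Pow(Add(-5, Mul(I, Pow(2, Rational(1, 2)))), Rational(1, 2)))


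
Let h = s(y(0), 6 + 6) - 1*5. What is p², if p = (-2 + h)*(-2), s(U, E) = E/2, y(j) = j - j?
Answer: 4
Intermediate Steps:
y(j) = 0
s(U, E) = E/2 (s(U, E) = E*(½) = E/2)
h = 1 (h = (6 + 6)/2 - 1*5 = (½)*12 - 5 = 6 - 5 = 1)
p = 2 (p = (-2 + 1)*(-2) = -1*(-2) = 2)
p² = 2² = 4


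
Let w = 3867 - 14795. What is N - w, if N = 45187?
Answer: 56115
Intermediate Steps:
w = -10928
N - w = 45187 - 1*(-10928) = 45187 + 10928 = 56115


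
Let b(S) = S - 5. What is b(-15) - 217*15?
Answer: -3275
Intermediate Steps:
b(S) = -5 + S
b(-15) - 217*15 = (-5 - 15) - 217*15 = -20 - 3255 = -3275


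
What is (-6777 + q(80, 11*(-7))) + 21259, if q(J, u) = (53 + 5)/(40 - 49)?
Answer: 130280/9 ≈ 14476.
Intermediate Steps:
q(J, u) = -58/9 (q(J, u) = 58/(-9) = 58*(-⅑) = -58/9)
(-6777 + q(80, 11*(-7))) + 21259 = (-6777 - 58/9) + 21259 = -61051/9 + 21259 = 130280/9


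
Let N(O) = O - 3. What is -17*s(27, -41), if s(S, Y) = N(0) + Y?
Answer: 748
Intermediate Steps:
N(O) = -3 + O
s(S, Y) = -3 + Y (s(S, Y) = (-3 + 0) + Y = -3 + Y)
-17*s(27, -41) = -17*(-3 - 41) = -17*(-44) = 748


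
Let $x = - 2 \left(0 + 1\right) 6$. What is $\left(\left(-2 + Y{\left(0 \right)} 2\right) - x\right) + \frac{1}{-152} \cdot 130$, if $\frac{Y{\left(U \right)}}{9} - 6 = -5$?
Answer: $\frac{2063}{76} \approx 27.145$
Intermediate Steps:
$Y{\left(U \right)} = 9$ ($Y{\left(U \right)} = 54 + 9 \left(-5\right) = 54 - 45 = 9$)
$x = -12$ ($x = \left(-2\right) 1 \cdot 6 = \left(-2\right) 6 = -12$)
$\left(\left(-2 + Y{\left(0 \right)} 2\right) - x\right) + \frac{1}{-152} \cdot 130 = \left(\left(-2 + 9 \cdot 2\right) - -12\right) + \frac{1}{-152} \cdot 130 = \left(\left(-2 + 18\right) + 12\right) - \frac{65}{76} = \left(16 + 12\right) - \frac{65}{76} = 28 - \frac{65}{76} = \frac{2063}{76}$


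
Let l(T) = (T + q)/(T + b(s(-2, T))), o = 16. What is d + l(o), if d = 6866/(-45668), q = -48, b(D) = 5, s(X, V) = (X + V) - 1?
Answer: -114683/68502 ≈ -1.6742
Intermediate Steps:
s(X, V) = -1 + V + X (s(X, V) = (V + X) - 1 = -1 + V + X)
l(T) = (-48 + T)/(5 + T) (l(T) = (T - 48)/(T + 5) = (-48 + T)/(5 + T))
d = -3433/22834 (d = 6866*(-1/45668) = -3433/22834 ≈ -0.15035)
d + l(o) = -3433/22834 + (-48 + 16)/(5 + 16) = -3433/22834 - 32/21 = -114683/68502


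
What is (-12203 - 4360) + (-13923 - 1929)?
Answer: -32415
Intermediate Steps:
(-12203 - 4360) + (-13923 - 1929) = -16563 - 15852 = -32415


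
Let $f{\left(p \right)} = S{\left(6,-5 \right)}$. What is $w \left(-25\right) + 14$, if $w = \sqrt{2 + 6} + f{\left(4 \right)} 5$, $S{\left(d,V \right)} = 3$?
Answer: $-361 - 50 \sqrt{2} \approx -431.71$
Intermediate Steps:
$f{\left(p \right)} = 3$
$w = 15 + 2 \sqrt{2}$ ($w = \sqrt{2 + 6} + 3 \cdot 5 = \sqrt{8} + 15 = 2 \sqrt{2} + 15 = 15 + 2 \sqrt{2} \approx 17.828$)
$w \left(-25\right) + 14 = \left(15 + 2 \sqrt{2}\right) \left(-25\right) + 14 = \left(-375 - 50 \sqrt{2}\right) + 14 = -361 - 50 \sqrt{2}$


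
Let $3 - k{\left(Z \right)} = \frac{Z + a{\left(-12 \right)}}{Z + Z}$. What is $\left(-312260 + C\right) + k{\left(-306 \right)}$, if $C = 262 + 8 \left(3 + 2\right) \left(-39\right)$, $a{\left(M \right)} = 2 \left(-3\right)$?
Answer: $- \frac{15991331}{51} \approx -3.1356 \cdot 10^{5}$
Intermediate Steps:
$a{\left(M \right)} = -6$
$k{\left(Z \right)} = 3 - \frac{-6 + Z}{2 Z}$ ($k{\left(Z \right)} = 3 - \frac{Z - 6}{Z + Z} = 3 - \frac{-6 + Z}{2 Z}$)
$C = -1298$ ($C = 262 + 8 \cdot 5 \left(-39\right) = 262 + 40 \left(-39\right) = 262 - 1560 = -1298$)
$\left(-312260 + C\right) + k{\left(-306 \right)} = \left(-312260 - 1298\right) + \left(\frac{5}{2} + \frac{3}{-306}\right) = -313558 + \left(\frac{5}{2} + 3 \left(- \frac{1}{306}\right)\right) = -313558 + \left(\frac{5}{2} - \frac{1}{102}\right) = -313558 + \frac{127}{51} = - \frac{15991331}{51}$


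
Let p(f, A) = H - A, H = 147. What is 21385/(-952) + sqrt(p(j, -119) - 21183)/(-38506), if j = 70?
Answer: -3055/136 - I*sqrt(20917)/38506 ≈ -22.463 - 0.003756*I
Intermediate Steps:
p(f, A) = 147 - A
21385/(-952) + sqrt(p(j, -119) - 21183)/(-38506) = 21385/(-952) + sqrt((147 - 1*(-119)) - 21183)/(-38506) = 21385*(-1/952) + sqrt((147 + 119) - 21183)*(-1/38506) = -3055/136 + sqrt(266 - 21183)*(-1/38506) = -3055/136 + sqrt(-20917)*(-1/38506) = -3055/136 + (I*sqrt(20917))*(-1/38506) = -3055/136 - I*sqrt(20917)/38506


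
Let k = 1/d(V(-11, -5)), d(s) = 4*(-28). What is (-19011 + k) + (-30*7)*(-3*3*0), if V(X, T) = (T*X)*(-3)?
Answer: -2129233/112 ≈ -19011.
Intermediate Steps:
V(X, T) = -3*T*X
d(s) = -112
k = -1/112 (k = 1/(-112) = -1/112 ≈ -0.0089286)
(-19011 + k) + (-30*7)*(-3*3*0) = (-19011 - 1/112) + (-30*7)*(-3*3*0) = -2129233/112 - (-1890)*0 = -2129233/112 - 210*0 = -2129233/112 + 0 = -2129233/112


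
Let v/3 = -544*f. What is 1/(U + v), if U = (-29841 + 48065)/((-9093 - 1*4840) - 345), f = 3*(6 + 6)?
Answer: -7139/419439640 ≈ -1.7020e-5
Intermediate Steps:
f = 36 (f = 3*12 = 36)
v = -58752 (v = 3*(-544*36) = 3*(-19584) = -58752)
U = -9112/7139 (U = 18224/((-9093 - 4840) - 345) = 18224/(-13933 - 345) = 18224/(-14278) = 18224*(-1/14278) = -9112/7139 ≈ -1.2764)
1/(U + v) = 1/(-9112/7139 - 58752) = 1/(-419439640/7139) = -7139/419439640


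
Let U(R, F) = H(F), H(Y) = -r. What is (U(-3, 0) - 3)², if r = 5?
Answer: 64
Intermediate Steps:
H(Y) = -5 (H(Y) = -1*5 = -5)
U(R, F) = -5
(U(-3, 0) - 3)² = (-5 - 3)² = (-8)² = 64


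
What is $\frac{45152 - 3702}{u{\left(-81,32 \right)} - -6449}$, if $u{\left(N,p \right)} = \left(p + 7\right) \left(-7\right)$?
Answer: $\frac{20725}{3088} \approx 6.7115$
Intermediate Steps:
$u{\left(N,p \right)} = -49 - 7 p$ ($u{\left(N,p \right)} = \left(7 + p\right) \left(-7\right) = -49 - 7 p$)
$\frac{45152 - 3702}{u{\left(-81,32 \right)} - -6449} = \frac{45152 - 3702}{\left(-49 - 224\right) - -6449} = \frac{41450}{\left(-49 - 224\right) + \left(-10350 + 16799\right)} = \frac{41450}{-273 + 6449} = \frac{41450}{6176} = 41450 \cdot \frac{1}{6176} = \frac{20725}{3088}$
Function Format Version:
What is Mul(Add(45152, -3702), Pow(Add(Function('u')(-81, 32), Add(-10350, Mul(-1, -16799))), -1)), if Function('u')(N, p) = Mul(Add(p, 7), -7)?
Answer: Rational(20725, 3088) ≈ 6.7115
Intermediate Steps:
Function('u')(N, p) = Add(-49, Mul(-7, p)) (Function('u')(N, p) = Mul(Add(7, p), -7) = Add(-49, Mul(-7, p)))
Mul(Add(45152, -3702), Pow(Add(Function('u')(-81, 32), Add(-10350, Mul(-1, -16799))), -1)) = Mul(Add(45152, -3702), Pow(Add(Add(-49, Mul(-7, 32)), Add(-10350, Mul(-1, -16799))), -1)) = Mul(41450, Pow(Add(Add(-49, -224), Add(-10350, 16799)), -1)) = Mul(41450, Pow(Add(-273, 6449), -1)) = Mul(41450, Pow(6176, -1)) = Mul(41450, Rational(1, 6176)) = Rational(20725, 3088)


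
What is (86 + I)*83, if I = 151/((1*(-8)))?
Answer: 44571/8 ≈ 5571.4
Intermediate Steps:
I = -151/8 (I = 151/(-8) = 151*(-⅛) = -151/8 ≈ -18.875)
(86 + I)*83 = (86 - 151/8)*83 = (537/8)*83 = 44571/8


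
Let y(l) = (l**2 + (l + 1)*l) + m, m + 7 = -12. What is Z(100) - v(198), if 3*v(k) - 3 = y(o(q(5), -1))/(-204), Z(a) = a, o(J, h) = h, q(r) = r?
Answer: 3365/34 ≈ 98.971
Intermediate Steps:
m = -19 (m = -7 - 12 = -19)
y(l) = -19 + l**2 + l*(1 + l) (y(l) = (l**2 + (l + 1)*l) - 19 = (l**2 + (1 + l)*l) - 19 = (l**2 + l*(1 + l)) - 19 = -19 + l**2 + l*(1 + l))
v(k) = 35/34 (v(k) = 1 + ((-19 - 1 + 2*(-1)**2)/(-204))/3 = 1 + ((-19 - 1 + 2*1)*(-1/204))/3 = 1 + ((-19 - 1 + 2)*(-1/204))/3 = 1 + (-18*(-1/204))/3 = 1 + (1/3)*(3/34) = 1 + 1/34 = 35/34)
Z(100) - v(198) = 100 - 1*35/34 = 100 - 35/34 = 3365/34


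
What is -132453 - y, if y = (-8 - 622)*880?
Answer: 421947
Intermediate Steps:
y = -554400 (y = -630*880 = -554400)
-132453 - y = -132453 - 1*(-554400) = -132453 + 554400 = 421947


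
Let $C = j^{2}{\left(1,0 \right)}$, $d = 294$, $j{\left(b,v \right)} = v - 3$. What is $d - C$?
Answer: $285$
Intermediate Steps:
$j{\left(b,v \right)} = -3 + v$
$C = 9$ ($C = \left(-3 + 0\right)^{2} = \left(-3\right)^{2} = 9$)
$d - C = 294 - 9 = 285$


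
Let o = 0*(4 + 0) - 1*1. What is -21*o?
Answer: 21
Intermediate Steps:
o = -1 (o = 0*4 - 1 = 0 - 1 = -1)
-21*o = -21*(-1) = 21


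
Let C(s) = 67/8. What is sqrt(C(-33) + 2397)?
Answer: sqrt(38486)/4 ≈ 49.045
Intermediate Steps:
C(s) = 67/8 (C(s) = 67*(1/8) = 67/8)
sqrt(C(-33) + 2397) = sqrt(67/8 + 2397) = sqrt(19243/8) = sqrt(38486)/4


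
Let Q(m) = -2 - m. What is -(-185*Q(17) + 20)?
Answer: -3535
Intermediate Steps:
-(-185*Q(17) + 20) = -(-185*(-2 - 1*17) + 20) = -(-185*(-2 - 17) + 20) = -(-185*(-19) + 20) = -(3515 + 20) = -1*3535 = -3535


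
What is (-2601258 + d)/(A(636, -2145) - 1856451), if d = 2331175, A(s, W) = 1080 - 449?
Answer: 270083/1855820 ≈ 0.14553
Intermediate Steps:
A(s, W) = 631
(-2601258 + d)/(A(636, -2145) - 1856451) = (-2601258 + 2331175)/(631 - 1856451) = -270083/(-1855820) = -270083*(-1/1855820) = 270083/1855820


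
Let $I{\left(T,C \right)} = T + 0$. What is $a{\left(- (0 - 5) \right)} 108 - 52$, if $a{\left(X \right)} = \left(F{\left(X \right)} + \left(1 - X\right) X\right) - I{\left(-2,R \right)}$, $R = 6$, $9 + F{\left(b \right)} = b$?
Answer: $-2428$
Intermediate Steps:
$F{\left(b \right)} = -9 + b$
$I{\left(T,C \right)} = T$
$a{\left(X \right)} = -7 + X + X \left(1 - X\right)$ ($a{\left(X \right)} = \left(\left(-9 + X\right) + \left(1 - X\right) X\right) - -2 = \left(\left(-9 + X\right) + X \left(1 - X\right)\right) + 2 = \left(-9 + X + X \left(1 - X\right)\right) + 2 = -7 + X + X \left(1 - X\right)$)
$a{\left(- (0 - 5) \right)} 108 - 52 = \left(-7 - \left(- (0 - 5)\right)^{2} + 2 \left(- (0 - 5)\right)\right) 108 - 52 = \left(-7 - \left(\left(-1\right) \left(-5\right)\right)^{2} + 2 \left(\left(-1\right) \left(-5\right)\right)\right) 108 - 52 = \left(-7 - 5^{2} + 2 \cdot 5\right) 108 - 52 = \left(-7 - 25 + 10\right) 108 - 52 = \left(-22\right) 108 - 52 = -2376 - 52 = -2428$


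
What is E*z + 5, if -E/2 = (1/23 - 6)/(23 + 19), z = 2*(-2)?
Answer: 1867/483 ≈ 3.8654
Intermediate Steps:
z = -4
E = 137/483 (E = -2*(1/23 - 6)/(23 + 19) = -2*(1/23 - 6)/42 = -(-274)/(23*42) = -2*(-137/966) = 137/483 ≈ 0.28364)
E*z + 5 = (137/483)*(-4) + 5 = -548/483 + 5 = 1867/483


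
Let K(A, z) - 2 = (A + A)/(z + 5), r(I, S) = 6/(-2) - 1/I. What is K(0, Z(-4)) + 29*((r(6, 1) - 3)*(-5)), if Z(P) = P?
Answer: 5377/6 ≈ 896.17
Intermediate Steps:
r(I, S) = -3 - 1/I (r(I, S) = 6*(-1/2) - 1/I = -3 - 1/I)
K(A, z) = 2 + 2*A/(5 + z) (K(A, z) = 2 + (A + A)/(z + 5) = 2 + (2*A)/(5 + z) = 2 + 2*A/(5 + z))
K(0, Z(-4)) + 29*((r(6, 1) - 3)*(-5)) = 2*(5 + 0 - 4)/(5 - 4) + 29*(((-3 - 1/6) - 3)*(-5)) = 2*1/1 + 29*(((-3 - 1*1/6) - 3)*(-5)) = 2*1*1 + 29*(((-3 - 1/6) - 3)*(-5)) = 2 + 29*((-19/6 - 3)*(-5)) = 2 + 29*(-37/6*(-5)) = 2 + 29*(185/6) = 2 + 5365/6 = 5377/6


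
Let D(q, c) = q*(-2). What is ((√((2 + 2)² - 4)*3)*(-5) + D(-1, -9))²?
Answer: 2704 - 120*√3 ≈ 2496.2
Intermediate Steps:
D(q, c) = -2*q
((√((2 + 2)² - 4)*3)*(-5) + D(-1, -9))² = ((√((2 + 2)² - 4)*3)*(-5) - 2*(-1))² = ((√(4² - 4)*3)*(-5) + 2)² = ((√(16 - 4)*3)*(-5) + 2)² = ((√12*3)*(-5) + 2)² = (((2*√3)*3)*(-5) + 2)² = ((6*√3)*(-5) + 2)² = (-30*√3 + 2)² = (2 - 30*√3)²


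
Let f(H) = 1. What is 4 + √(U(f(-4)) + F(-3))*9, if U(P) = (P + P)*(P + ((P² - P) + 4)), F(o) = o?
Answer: 4 + 9*√7 ≈ 27.812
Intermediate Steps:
U(P) = 2*P*(4 + P²) (U(P) = (2*P)*(P + (4 + P² - P)) = (2*P)*(4 + P²) = 2*P*(4 + P²))
4 + √(U(f(-4)) + F(-3))*9 = 4 + √(2*1*(4 + 1²) - 3)*9 = 4 + √(2*1*(4 + 1) - 3)*9 = 4 + √(2*1*5 - 3)*9 = 4 + √(10 - 3)*9 = 4 + √7*9 = 4 + 9*√7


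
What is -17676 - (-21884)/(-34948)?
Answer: -154440683/8737 ≈ -17677.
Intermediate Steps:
-17676 - (-21884)/(-34948) = -17676 - (-21884)*(-1)/34948 = -17676 - 1*5471/8737 = -17676 - 5471/8737 = -154440683/8737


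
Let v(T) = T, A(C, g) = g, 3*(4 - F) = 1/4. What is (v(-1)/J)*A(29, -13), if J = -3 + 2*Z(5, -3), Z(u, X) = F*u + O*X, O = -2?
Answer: 78/289 ≈ 0.26990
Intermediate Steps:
F = 47/12 (F = 4 - 1/(3*4) = 4 - ⅓*¼ = 4 - 1/12 = 47/12 ≈ 3.9167)
Z(u, X) = -2*X + 47*u/12 (Z(u, X) = 47*u/12 - 2*X = -2*X + 47*u/12)
J = 289/6 (J = -3 + 2*(-2*(-3) + (47/12)*5) = -3 + 2*(6 + 235/12) = -3 + 2*(307/12) = -3 + 307/6 = 289/6 ≈ 48.167)
(v(-1)/J)*A(29, -13) = -1/289/6*(-13) = -1*6/289*(-13) = -6/289*(-13) = 78/289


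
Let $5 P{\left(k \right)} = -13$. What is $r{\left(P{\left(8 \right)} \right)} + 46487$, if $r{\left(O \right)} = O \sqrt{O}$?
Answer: $46487 - \frac{13 i \sqrt{65}}{25} \approx 46487.0 - 4.1924 i$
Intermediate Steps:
$P{\left(k \right)} = - \frac{13}{5}$ ($P{\left(k \right)} = \frac{1}{5} \left(-13\right) = - \frac{13}{5}$)
$r{\left(O \right)} = O^{\frac{3}{2}}$
$r{\left(P{\left(8 \right)} \right)} + 46487 = \left(- \frac{13}{5}\right)^{\frac{3}{2}} + 46487 = - \frac{13 i \sqrt{65}}{25} + 46487 = 46487 - \frac{13 i \sqrt{65}}{25}$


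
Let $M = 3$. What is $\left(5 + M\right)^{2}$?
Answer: $64$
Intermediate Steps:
$\left(5 + M\right)^{2} = \left(5 + 3\right)^{2} = 8^{2} = 64$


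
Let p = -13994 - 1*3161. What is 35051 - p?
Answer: 52206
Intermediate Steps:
p = -17155 (p = -13994 - 3161 = -17155)
35051 - p = 35051 - 1*(-17155) = 35051 + 17155 = 52206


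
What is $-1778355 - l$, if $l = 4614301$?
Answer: $-6392656$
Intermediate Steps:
$-1778355 - l = -1778355 - 4614301 = -6392656$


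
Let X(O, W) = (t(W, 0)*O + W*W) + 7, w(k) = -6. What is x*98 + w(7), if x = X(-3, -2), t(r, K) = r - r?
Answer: 1072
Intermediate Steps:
t(r, K) = 0
X(O, W) = 7 + W² (X(O, W) = (0*O + W*W) + 7 = (0 + W²) + 7 = W² + 7 = 7 + W²)
x = 11 (x = 7 + (-2)² = 7 + 4 = 11)
x*98 + w(7) = 11*98 - 6 = 1078 - 6 = 1072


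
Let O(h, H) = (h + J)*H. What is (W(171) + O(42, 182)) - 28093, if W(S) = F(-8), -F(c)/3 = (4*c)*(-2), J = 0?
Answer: -20641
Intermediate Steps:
F(c) = 24*c (F(c) = -3*4*c*(-2) = -(-24)*c = 24*c)
O(h, H) = H*h (O(h, H) = (h + 0)*H = h*H = H*h)
W(S) = -192 (W(S) = 24*(-8) = -192)
(W(171) + O(42, 182)) - 28093 = (-192 + 182*42) - 28093 = (-192 + 7644) - 28093 = 7452 - 28093 = -20641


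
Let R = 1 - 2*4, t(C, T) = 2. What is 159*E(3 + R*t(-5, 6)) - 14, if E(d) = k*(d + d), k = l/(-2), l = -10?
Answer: -17504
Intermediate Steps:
k = 5 (k = -10/(-2) = -10*(-1/2) = 5)
R = -7 (R = 1 - 8 = -7)
E(d) = 10*d (E(d) = 5*(d + d) = 5*(2*d) = 10*d)
159*E(3 + R*t(-5, 6)) - 14 = 159*(10*(3 - 7*2)) - 14 = 159*(10*(3 - 14)) - 14 = 159*(10*(-11)) - 14 = 159*(-110) - 14 = -17490 - 14 = -17504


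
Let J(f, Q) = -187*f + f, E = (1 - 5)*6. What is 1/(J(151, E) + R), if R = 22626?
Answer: -1/5460 ≈ -0.00018315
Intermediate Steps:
E = -24 (E = -4*6 = -24)
J(f, Q) = -186*f
1/(J(151, E) + R) = 1/(-186*151 + 22626) = 1/(-28086 + 22626) = 1/(-5460) = -1/5460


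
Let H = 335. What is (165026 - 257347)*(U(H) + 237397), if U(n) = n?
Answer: -21947655972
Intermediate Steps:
(165026 - 257347)*(U(H) + 237397) = (165026 - 257347)*(335 + 237397) = -92321*237732 = -21947655972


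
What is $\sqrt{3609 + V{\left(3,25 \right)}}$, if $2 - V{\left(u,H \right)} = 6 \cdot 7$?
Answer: $\sqrt{3569} \approx 59.741$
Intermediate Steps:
$V{\left(u,H \right)} = -40$ ($V{\left(u,H \right)} = 2 - 6 \cdot 7 = 2 - 42 = -40$)
$\sqrt{3609 + V{\left(3,25 \right)}} = \sqrt{3609 - 40} = \sqrt{3569}$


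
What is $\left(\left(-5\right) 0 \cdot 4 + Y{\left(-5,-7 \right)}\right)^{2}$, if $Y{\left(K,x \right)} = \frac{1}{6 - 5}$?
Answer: $1$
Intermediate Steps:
$Y{\left(K,x \right)} = 1$ ($Y{\left(K,x \right)} = 1^{-1} = 1$)
$\left(\left(-5\right) 0 \cdot 4 + Y{\left(-5,-7 \right)}\right)^{2} = \left(\left(-5\right) 0 \cdot 4 + 1\right)^{2} = \left(0 \cdot 4 + 1\right)^{2} = \left(0 + 1\right)^{2} = 1^{2} = 1$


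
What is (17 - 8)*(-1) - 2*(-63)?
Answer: 117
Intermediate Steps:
(17 - 8)*(-1) - 2*(-63) = 9*(-1) + 126 = -9 + 126 = 117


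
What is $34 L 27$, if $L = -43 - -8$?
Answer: $-32130$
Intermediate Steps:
$L = -35$ ($L = -43 + 8 = -35$)
$34 L 27 = 34 \left(-35\right) 27 = \left(-1190\right) 27 = -32130$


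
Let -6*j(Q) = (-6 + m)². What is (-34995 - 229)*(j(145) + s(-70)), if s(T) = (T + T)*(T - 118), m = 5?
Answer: -2781269428/3 ≈ -9.2709e+8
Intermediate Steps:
s(T) = 2*T*(-118 + T) (s(T) = (2*T)*(-118 + T) = 2*T*(-118 + T))
j(Q) = -⅙ (j(Q) = -(-6 + 5)²/6 = -⅙*(-1)² = -⅙*1 = -⅙)
(-34995 - 229)*(j(145) + s(-70)) = (-34995 - 229)*(-⅙ + 2*(-70)*(-118 - 70)) = -35224*(-⅙ + 2*(-70)*(-188)) = -35224*(-⅙ + 26320) = -35224*157919/6 = -2781269428/3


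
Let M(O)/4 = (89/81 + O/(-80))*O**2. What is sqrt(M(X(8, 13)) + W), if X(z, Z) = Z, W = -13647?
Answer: I*sqrt(105414085)/90 ≈ 114.08*I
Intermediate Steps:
M(O) = 4*O**2*(89/81 - O/80) (M(O) = 4*((89/81 + O/(-80))*O**2) = 4*((89*(1/81) + O*(-1/80))*O**2) = 4*((89/81 - O/80)*O**2) = 4*(O**2*(89/81 - O/80)) = 4*O**2*(89/81 - O/80))
sqrt(M(X(8, 13)) + W) = sqrt((1/1620)*13**2*(7120 - 81*13) - 13647) = sqrt((1/1620)*169*(7120 - 1053) - 13647) = sqrt((1/1620)*169*6067 - 13647) = sqrt(1025323/1620 - 13647) = sqrt(-21082817/1620) = I*sqrt(105414085)/90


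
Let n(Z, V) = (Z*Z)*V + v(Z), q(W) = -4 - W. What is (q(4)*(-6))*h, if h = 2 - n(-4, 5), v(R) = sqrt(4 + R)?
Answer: -3744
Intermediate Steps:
n(Z, V) = sqrt(4 + Z) + V*Z**2 (n(Z, V) = (Z*Z)*V + sqrt(4 + Z) = Z**2*V + sqrt(4 + Z) = V*Z**2 + sqrt(4 + Z) = sqrt(4 + Z) + V*Z**2)
h = -78 (h = 2 - (sqrt(4 - 4) + 5*(-4)**2) = 2 - (sqrt(0) + 5*16) = 2 - (0 + 80) = 2 - 1*80 = 2 - 80 = -78)
(q(4)*(-6))*h = ((-4 - 1*4)*(-6))*(-78) = ((-4 - 4)*(-6))*(-78) = -8*(-6)*(-78) = 48*(-78) = -3744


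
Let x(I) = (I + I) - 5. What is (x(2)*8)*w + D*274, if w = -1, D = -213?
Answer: -58354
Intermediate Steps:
x(I) = -5 + 2*I (x(I) = 2*I - 5 = -5 + 2*I)
(x(2)*8)*w + D*274 = ((-5 + 2*2)*8)*(-1) - 213*274 = ((-5 + 4)*8)*(-1) - 58362 = -1*8*(-1) - 58362 = -8*(-1) - 58362 = 8 - 58362 = -58354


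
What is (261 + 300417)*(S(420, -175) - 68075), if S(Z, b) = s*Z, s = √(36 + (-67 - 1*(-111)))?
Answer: -20468654850 + 505139040*√5 ≈ -1.9339e+10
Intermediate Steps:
s = 4*√5 (s = √(36 + (-67 + 111)) = √(36 + 44) = √80 = 4*√5 ≈ 8.9443)
S(Z, b) = 4*Z*√5 (S(Z, b) = (4*√5)*Z = 4*Z*√5)
(261 + 300417)*(S(420, -175) - 68075) = (261 + 300417)*(4*420*√5 - 68075) = 300678*(1680*√5 - 68075) = 300678*(-68075 + 1680*√5) = -20468654850 + 505139040*√5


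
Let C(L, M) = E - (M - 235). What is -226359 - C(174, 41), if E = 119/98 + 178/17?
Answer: -53922395/238 ≈ -2.2656e+5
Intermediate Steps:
E = 2781/238 (E = 119*(1/98) + 178*(1/17) = 17/14 + 178/17 = 2781/238 ≈ 11.685)
C(L, M) = 58711/238 - M (C(L, M) = 2781/238 - (M - 235) = 2781/238 - (-235 + M) = 2781/238 + (235 - M) = 58711/238 - M)
-226359 - C(174, 41) = -226359 - (58711/238 - 1*41) = -226359 - (58711/238 - 41) = -226359 - 1*48953/238 = -226359 - 48953/238 = -53922395/238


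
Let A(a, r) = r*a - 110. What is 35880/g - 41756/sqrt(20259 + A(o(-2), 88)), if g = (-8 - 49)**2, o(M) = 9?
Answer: 11960/1083 - 41756*sqrt(20941)/20941 ≈ -277.51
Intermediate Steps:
A(a, r) = -110 + a*r (A(a, r) = a*r - 110 = -110 + a*r)
g = 3249 (g = (-57)**2 = 3249)
35880/g - 41756/sqrt(20259 + A(o(-2), 88)) = 35880/3249 - 41756/sqrt(20259 + (-110 + 9*88)) = 35880*(1/3249) - 41756/sqrt(20259 + (-110 + 792)) = 11960/1083 - 41756/sqrt(20259 + 682) = 11960/1083 - 41756*sqrt(20941)/20941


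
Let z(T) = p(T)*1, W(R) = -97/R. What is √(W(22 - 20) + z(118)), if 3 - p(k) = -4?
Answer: I*√166/2 ≈ 6.442*I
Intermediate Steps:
p(k) = 7 (p(k) = 3 - 1*(-4) = 3 + 4 = 7)
z(T) = 7 (z(T) = 7*1 = 7)
√(W(22 - 20) + z(118)) = √(-97/(22 - 20) + 7) = √(-97/2 + 7) = √(-83/2) = I*√166/2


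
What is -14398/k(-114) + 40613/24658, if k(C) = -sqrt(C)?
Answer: 40613/24658 - 7199*I*sqrt(114)/57 ≈ 1.6471 - 1348.5*I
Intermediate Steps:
-14398/k(-114) + 40613/24658 = -14398*I*sqrt(114)/114 + 40613/24658 = -7199*I*sqrt(114)/57 + 40613/24658 = 40613/24658 - 7199*I*sqrt(114)/57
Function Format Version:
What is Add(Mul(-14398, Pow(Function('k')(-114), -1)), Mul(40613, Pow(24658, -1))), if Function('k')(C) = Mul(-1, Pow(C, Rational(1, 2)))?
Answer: Add(Rational(40613, 24658), Mul(Rational(-7199, 57), I, Pow(114, Rational(1, 2)))) ≈ Add(1.6471, Mul(-1348.5, I))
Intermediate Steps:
Add(Mul(-14398, Pow(Function('k')(-114), -1)), Mul(40613, Pow(24658, -1))) = Add(Mul(-14398, Pow(Mul(-1, Pow(-114, Rational(1, 2))), -1)), Mul(40613, Pow(24658, -1))) = Add(Mul(-14398, Pow(Mul(-1, Mul(I, Pow(114, Rational(1, 2)))), -1)), Mul(40613, Rational(1, 24658))) = Add(Mul(-14398, Pow(Mul(-1, I, Pow(114, Rational(1, 2))), -1)), Rational(40613, 24658)) = Add(Mul(-14398, Mul(Rational(1, 114), I, Pow(114, Rational(1, 2)))), Rational(40613, 24658)) = Add(Mul(Rational(-7199, 57), I, Pow(114, Rational(1, 2))), Rational(40613, 24658)) = Add(Rational(40613, 24658), Mul(Rational(-7199, 57), I, Pow(114, Rational(1, 2))))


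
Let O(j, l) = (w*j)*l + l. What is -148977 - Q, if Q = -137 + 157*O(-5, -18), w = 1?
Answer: -160144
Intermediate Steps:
O(j, l) = l + j*l (O(j, l) = (1*j)*l + l = j*l + l = l + j*l)
Q = 11167 (Q = -137 + 157*(-18*(1 - 5)) = -137 + 157*(-18*(-4)) = -137 + 157*72 = -137 + 11304 = 11167)
-148977 - Q = -148977 - 1*11167 = -148977 - 11167 = -160144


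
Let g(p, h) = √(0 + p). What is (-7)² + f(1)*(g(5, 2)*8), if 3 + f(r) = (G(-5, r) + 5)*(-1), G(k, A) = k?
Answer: 49 - 24*√5 ≈ -4.6656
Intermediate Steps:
g(p, h) = √p
f(r) = -3 (f(r) = -3 + (-5 + 5)*(-1) = -3 + 0*(-1) = -3 + 0 = -3)
(-7)² + f(1)*(g(5, 2)*8) = (-7)² - 3*√5*8 = 49 - 24*√5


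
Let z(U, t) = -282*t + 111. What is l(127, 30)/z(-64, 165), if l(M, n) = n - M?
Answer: 97/46419 ≈ 0.0020897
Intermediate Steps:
z(U, t) = 111 - 282*t
l(127, 30)/z(-64, 165) = (30 - 1*127)/(111 - 282*165) = (30 - 127)/(111 - 46530) = -97/(-46419) = -97*(-1/46419) = 97/46419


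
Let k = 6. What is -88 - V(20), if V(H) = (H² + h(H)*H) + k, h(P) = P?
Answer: -894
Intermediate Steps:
V(H) = 6 + 2*H² (V(H) = (H² + H*H) + 6 = (H² + H²) + 6 = 2*H² + 6 = 6 + 2*H²)
-88 - V(20) = -88 - (6 + 2*20²) = -88 - (6 + 2*400) = -88 - (6 + 800) = -88 - 1*806 = -88 - 806 = -894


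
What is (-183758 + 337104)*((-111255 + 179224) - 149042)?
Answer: -12432220258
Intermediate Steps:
(-183758 + 337104)*((-111255 + 179224) - 149042) = 153346*(67969 - 149042) = 153346*(-81073) = -12432220258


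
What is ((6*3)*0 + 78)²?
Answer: 6084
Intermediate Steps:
((6*3)*0 + 78)² = (18*0 + 78)² = (0 + 78)² = 78² = 6084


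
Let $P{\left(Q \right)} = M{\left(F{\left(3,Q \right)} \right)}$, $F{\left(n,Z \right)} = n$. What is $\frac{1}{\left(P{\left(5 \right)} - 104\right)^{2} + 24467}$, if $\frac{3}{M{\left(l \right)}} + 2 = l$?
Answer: $\frac{1}{34668} \approx 2.8845 \cdot 10^{-5}$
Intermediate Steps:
$M{\left(l \right)} = \frac{3}{-2 + l}$
$P{\left(Q \right)} = 3$ ($P{\left(Q \right)} = \frac{3}{-2 + 3} = \frac{3}{1} = 3 \cdot 1 = 3$)
$\frac{1}{\left(P{\left(5 \right)} - 104\right)^{2} + 24467} = \frac{1}{\left(3 - 104\right)^{2} + 24467} = \frac{1}{\left(-101\right)^{2} + 24467} = \frac{1}{10201 + 24467} = \frac{1}{34668}$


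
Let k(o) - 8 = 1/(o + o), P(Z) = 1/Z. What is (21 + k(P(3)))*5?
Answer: 305/2 ≈ 152.50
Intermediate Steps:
P(Z) = 1/Z
k(o) = 8 + 1/(2*o) (k(o) = 8 + 1/(o + o) = 8 + 1/(2*o))
(21 + k(P(3)))*5 = (21 + (8 + 1/(2*(1/3))))*5 = (21 + (8 + (1/2)*3))*5 = (21 + (8 + 3/2))*5 = (21 + 19/2)*5 = (61/2)*5 = 305/2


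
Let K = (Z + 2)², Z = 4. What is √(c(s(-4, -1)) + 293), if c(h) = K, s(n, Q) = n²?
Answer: √329 ≈ 18.138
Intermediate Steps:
K = 36 (K = (4 + 2)² = 6² = 36)
c(h) = 36
√(c(s(-4, -1)) + 293) = √(36 + 293) = √329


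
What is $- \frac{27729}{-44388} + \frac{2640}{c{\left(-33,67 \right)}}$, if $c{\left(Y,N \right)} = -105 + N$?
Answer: $- \frac{2150567}{31236} \approx -68.849$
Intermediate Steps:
$- \frac{27729}{-44388} + \frac{2640}{c{\left(-33,67 \right)}} = - \frac{27729}{-44388} + \frac{2640}{-105 + 67} = \left(-27729\right) \left(- \frac{1}{44388}\right) + \frac{2640}{-38} = \frac{1027}{1644} + 2640 \left(- \frac{1}{38}\right) = \frac{1027}{1644} - \frac{1320}{19} = - \frac{2150567}{31236}$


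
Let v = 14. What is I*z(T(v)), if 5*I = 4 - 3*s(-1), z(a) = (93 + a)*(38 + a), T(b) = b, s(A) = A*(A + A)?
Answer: -11128/5 ≈ -2225.6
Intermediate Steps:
s(A) = 2*A² (s(A) = A*(2*A) = 2*A²)
z(a) = (38 + a)*(93 + a)
I = -⅖ (I = (4 - 6*(-1)²)/5 = (4 - 6)/5 = (⅕)*(-2) = -⅖ ≈ -0.40000)
I*z(T(v)) = -2*(3534 + 14² + 131*14)/5 = -2*(3534 + 196 + 1834)/5 = -⅖*5564 = -11128/5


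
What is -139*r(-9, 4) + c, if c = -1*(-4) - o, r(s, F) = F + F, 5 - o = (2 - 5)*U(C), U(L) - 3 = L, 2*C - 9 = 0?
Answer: -2271/2 ≈ -1135.5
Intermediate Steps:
C = 9/2 (C = 9/2 + (½)*0 = 9/2 + 0 = 9/2 ≈ 4.5000)
U(L) = 3 + L
o = 55/2 (o = 5 - (2 - 5)*(3 + 9/2) = 5 - (-3)*15/2 = 5 - 1*(-45/2) = 5 + 45/2 = 55/2 ≈ 27.500)
r(s, F) = 2*F
c = -47/2 (c = -1*(-4) - 1*55/2 = 4 - 55/2 = -47/2 ≈ -23.500)
-139*r(-9, 4) + c = -278*4 - 47/2 = -139*8 - 47/2 = -1112 - 47/2 = -2271/2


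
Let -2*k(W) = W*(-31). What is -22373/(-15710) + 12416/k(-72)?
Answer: -42521773/4383090 ≈ -9.7013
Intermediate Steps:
k(W) = 31*W/2 (k(W) = -W*(-31)/2 = -(-31)*W/2 = 31*W/2)
-22373/(-15710) + 12416/k(-72) = -22373/(-15710) + 12416/(((31/2)*(-72))) = -22373*(-1/15710) + 12416/(-1116) = 22373/15710 + 12416*(-1/1116) = 22373/15710 - 3104/279 = -42521773/4383090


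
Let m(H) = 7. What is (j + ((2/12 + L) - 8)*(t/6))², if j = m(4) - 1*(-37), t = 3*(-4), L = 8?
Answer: 17161/9 ≈ 1906.8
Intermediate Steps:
t = -12
j = 44 (j = 7 - 1*(-37) = 7 + 37 = 44)
(j + ((2/12 + L) - 8)*(t/6))² = (44 + ((2/12 + 8) - 8)*(-12/6))² = (44 + ((2*(1/12) + 8) - 8)*(-12*⅙))² = (44 + ((⅙ + 8) - 8)*(-2))² = (44 + (49/6 - 8)*(-2))² = (44 + (⅙)*(-2))² = (44 - ⅓)² = (131/3)² = 17161/9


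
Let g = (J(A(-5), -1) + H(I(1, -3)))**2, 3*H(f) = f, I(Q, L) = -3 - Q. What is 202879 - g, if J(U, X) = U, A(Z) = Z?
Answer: 1825550/9 ≈ 2.0284e+5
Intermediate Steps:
H(f) = f/3
g = 361/9 (g = (-5 + (-3 - 1*1)/3)**2 = (-5 + (-3 - 1)/3)**2 = (-5 + (1/3)*(-4))**2 = (-5 - 4/3)**2 = (-19/3)**2 = 361/9 ≈ 40.111)
202879 - g = 202879 - 1*361/9 = 202879 - 361/9 = 1825550/9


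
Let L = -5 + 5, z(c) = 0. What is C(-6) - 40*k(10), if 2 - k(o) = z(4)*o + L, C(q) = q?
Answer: -86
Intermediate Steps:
L = 0
k(o) = 2 (k(o) = 2 - (0*o + 0) = 2 - (0 + 0) = 2 - 1*0 = 2 + 0 = 2)
C(-6) - 40*k(10) = -6 - 40*2 = -6 - 80 = -86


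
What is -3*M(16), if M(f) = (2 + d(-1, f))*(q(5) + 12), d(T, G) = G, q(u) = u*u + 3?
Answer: -2160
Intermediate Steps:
q(u) = 3 + u² (q(u) = u² + 3 = 3 + u²)
M(f) = 80 + 40*f (M(f) = (2 + f)*((3 + 5²) + 12) = (2 + f)*((3 + 25) + 12) = (2 + f)*(28 + 12) = (2 + f)*40 = 80 + 40*f)
-3*M(16) = -3*(80 + 40*16) = -3*(80 + 640) = -3*720 = -2160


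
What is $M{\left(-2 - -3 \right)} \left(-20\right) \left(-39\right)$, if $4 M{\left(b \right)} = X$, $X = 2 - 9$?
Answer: $-1365$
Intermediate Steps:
$X = -7$ ($X = 2 - 9 = -7$)
$M{\left(b \right)} = - \frac{7}{4}$ ($M{\left(b \right)} = \frac{1}{4} \left(-7\right) = - \frac{7}{4}$)
$M{\left(-2 - -3 \right)} \left(-20\right) \left(-39\right) = \left(- \frac{7}{4}\right) \left(-20\right) \left(-39\right) = 35 \left(-39\right) = -1365$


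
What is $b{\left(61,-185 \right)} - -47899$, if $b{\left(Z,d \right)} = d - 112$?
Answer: $47602$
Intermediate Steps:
$b{\left(Z,d \right)} = -112 + d$
$b{\left(61,-185 \right)} - -47899 = \left(-112 - 185\right) - -47899 = -297 + 47899 = 47602$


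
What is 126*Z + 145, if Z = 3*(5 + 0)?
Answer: 2035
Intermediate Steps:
Z = 15 (Z = 3*5 = 15)
126*Z + 145 = 126*15 + 145 = 1890 + 145 = 2035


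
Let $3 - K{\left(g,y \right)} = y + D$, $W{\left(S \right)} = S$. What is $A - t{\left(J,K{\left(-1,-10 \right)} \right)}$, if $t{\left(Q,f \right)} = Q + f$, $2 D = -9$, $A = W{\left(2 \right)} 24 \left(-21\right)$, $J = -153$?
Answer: $- \frac{1745}{2} \approx -872.5$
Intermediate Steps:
$A = -1008$ ($A = 2 \cdot 24 \left(-21\right) = 48 \left(-21\right) = -1008$)
$D = - \frac{9}{2}$ ($D = \frac{1}{2} \left(-9\right) = - \frac{9}{2} \approx -4.5$)
$K{\left(g,y \right)} = \frac{15}{2} - y$ ($K{\left(g,y \right)} = 3 - \left(y - \frac{9}{2}\right) = 3 - \left(- \frac{9}{2} + y\right) = \frac{15}{2} - y$)
$A - t{\left(J,K{\left(-1,-10 \right)} \right)} = -1008 - \left(-153 + \left(\frac{15}{2} - -10\right)\right) = -1008 - \left(-153 + \left(\frac{15}{2} + 10\right)\right) = -1008 - \left(-153 + \frac{35}{2}\right) = -1008 - - \frac{271}{2} = -1008 + \frac{271}{2} = - \frac{1745}{2}$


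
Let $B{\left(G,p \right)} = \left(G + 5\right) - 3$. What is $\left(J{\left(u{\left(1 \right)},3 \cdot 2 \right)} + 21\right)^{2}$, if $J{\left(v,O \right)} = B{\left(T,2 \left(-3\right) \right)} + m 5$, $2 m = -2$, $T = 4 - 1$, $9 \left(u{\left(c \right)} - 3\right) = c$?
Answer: $441$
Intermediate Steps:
$u{\left(c \right)} = 3 + \frac{c}{9}$
$T = 3$ ($T = 4 - 1 = 3$)
$m = -1$ ($m = \frac{1}{2} \left(-2\right) = -1$)
$B{\left(G,p \right)} = 2 + G$ ($B{\left(G,p \right)} = \left(5 + G\right) - 3 = 2 + G$)
$J{\left(v,O \right)} = 0$ ($J{\left(v,O \right)} = \left(2 + 3\right) - 5 = 5 - 5 = 0$)
$\left(J{\left(u{\left(1 \right)},3 \cdot 2 \right)} + 21\right)^{2} = \left(0 + 21\right)^{2} = 21^{2} = 441$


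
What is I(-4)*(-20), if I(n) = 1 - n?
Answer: -100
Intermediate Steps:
I(-4)*(-20) = (1 - 1*(-4))*(-20) = (1 + 4)*(-20) = 5*(-20) = -100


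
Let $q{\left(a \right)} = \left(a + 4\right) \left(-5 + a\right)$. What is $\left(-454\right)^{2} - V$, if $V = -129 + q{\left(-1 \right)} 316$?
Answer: $211933$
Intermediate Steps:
$q{\left(a \right)} = \left(-5 + a\right) \left(4 + a\right)$ ($q{\left(a \right)} = \left(4 + a\right) \left(-5 + a\right) = \left(-5 + a\right) \left(4 + a\right)$)
$V = -5817$ ($V = -129 + \left(-20 + \left(-1\right)^{2} - -1\right) 316 = -129 + \left(-20 + 1 + 1\right) 316 = -129 - 5688 = -5817$)
$\left(-454\right)^{2} - V = \left(-454\right)^{2} - -5817 = 206116 + 5817 = 211933$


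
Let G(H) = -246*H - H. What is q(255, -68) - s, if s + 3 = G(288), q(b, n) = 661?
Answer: 71800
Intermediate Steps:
G(H) = -247*H
s = -71139 (s = -3 - 247*288 = -3 - 71136 = -71139)
q(255, -68) - s = 661 - 1*(-71139) = 661 + 71139 = 71800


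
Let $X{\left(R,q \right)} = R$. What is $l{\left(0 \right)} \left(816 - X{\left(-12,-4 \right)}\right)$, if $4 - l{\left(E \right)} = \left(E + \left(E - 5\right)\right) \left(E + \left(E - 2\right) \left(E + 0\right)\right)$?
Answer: $3312$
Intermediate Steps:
$l{\left(E \right)} = 4 - \left(-5 + 2 E\right) \left(E + E \left(-2 + E\right)\right)$ ($l{\left(E \right)} = 4 - \left(E + \left(E - 5\right)\right) \left(E + \left(E - 2\right) \left(E + 0\right)\right) = 4 - \left(E + \left(-5 + E\right)\right) \left(E + \left(-2 + E\right) E\right) = 4 - \left(-5 + 2 E\right) \left(E + E \left(-2 + E\right)\right)$)
$l{\left(0 \right)} \left(816 - X{\left(-12,-4 \right)}\right) = \left(4 - 0 - 2 \cdot 0^{3} + 7 \cdot 0^{2}\right) \left(816 - -12\right) = \left(4 + 0 - 0 + 7 \cdot 0\right) \left(816 + 12\right) = \left(4 + 0 + 0 + 0\right) 828 = 4 \cdot 828 = 3312$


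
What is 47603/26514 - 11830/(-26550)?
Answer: 17528003/7821630 ≈ 2.2410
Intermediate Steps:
47603/26514 - 11830/(-26550) = 47603*(1/26514) - 11830*(-1/26550) = 47603/26514 + 1183/2655 = 17528003/7821630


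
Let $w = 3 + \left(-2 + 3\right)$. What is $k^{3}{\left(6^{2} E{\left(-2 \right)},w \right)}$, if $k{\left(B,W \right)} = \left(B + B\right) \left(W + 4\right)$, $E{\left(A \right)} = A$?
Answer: $-1528823808$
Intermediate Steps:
$w = 4$ ($w = 3 + 1 = 4$)
$k{\left(B,W \right)} = 2 B \left(4 + W\right)$
$k^{3}{\left(6^{2} E{\left(-2 \right)},w \right)} = \left(2 \cdot 6^{2} \left(-2\right) \left(4 + 4\right)\right)^{3} = \left(2 \cdot 36 \left(-2\right) 8\right)^{3} = \left(2 \left(-72\right) 8\right)^{3} = \left(-1152\right)^{3} = -1528823808$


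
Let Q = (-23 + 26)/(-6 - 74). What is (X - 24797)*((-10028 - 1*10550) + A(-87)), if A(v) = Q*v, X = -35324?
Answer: 98957903459/80 ≈ 1.2370e+9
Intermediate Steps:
Q = -3/80 (Q = 3/(-80) = 3*(-1/80) = -3/80 ≈ -0.037500)
A(v) = -3*v/80
(X - 24797)*((-10028 - 1*10550) + A(-87)) = (-35324 - 24797)*((-10028 - 1*10550) - 3/80*(-87)) = -60121*((-10028 - 10550) + 261/80) = -60121*(-20578 + 261/80) = -60121*(-1645979/80) = 98957903459/80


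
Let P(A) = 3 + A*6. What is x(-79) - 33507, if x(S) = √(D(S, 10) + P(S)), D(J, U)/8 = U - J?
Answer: -33507 + √241 ≈ -33492.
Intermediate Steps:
P(A) = 3 + 6*A
D(J, U) = -8*J + 8*U (D(J, U) = 8*(U - J) = -8*J + 8*U)
x(S) = √(83 - 2*S) (x(S) = √((-8*S + 8*10) + (3 + 6*S)) = √((-8*S + 80) + (3 + 6*S)) = √((80 - 8*S) + (3 + 6*S)) = √(83 - 2*S))
x(-79) - 33507 = √(83 - 2*(-79)) - 33507 = √(83 + 158) - 33507 = √241 - 33507 = -33507 + √241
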